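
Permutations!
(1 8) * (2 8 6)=(1 6 2 8)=[0, 6, 8, 3, 4, 5, 2, 7, 1]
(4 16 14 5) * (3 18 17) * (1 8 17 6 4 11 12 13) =(1 8 17 3 18 6 4 16 14 5 11 12 13) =[0, 8, 2, 18, 16, 11, 4, 7, 17, 9, 10, 12, 13, 1, 5, 15, 14, 3, 6]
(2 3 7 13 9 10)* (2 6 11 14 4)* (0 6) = [6, 1, 3, 7, 2, 5, 11, 13, 8, 10, 0, 14, 12, 9, 4] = (0 6 11 14 4 2 3 7 13 9 10)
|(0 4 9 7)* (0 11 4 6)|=4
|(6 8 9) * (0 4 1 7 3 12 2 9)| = |(0 4 1 7 3 12 2 9 6 8)| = 10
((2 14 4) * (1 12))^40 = (2 14 4)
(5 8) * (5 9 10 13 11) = (5 8 9 10 13 11) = [0, 1, 2, 3, 4, 8, 6, 7, 9, 10, 13, 5, 12, 11]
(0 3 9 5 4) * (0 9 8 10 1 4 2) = (0 3 8 10 1 4 9 5 2) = [3, 4, 0, 8, 9, 2, 6, 7, 10, 5, 1]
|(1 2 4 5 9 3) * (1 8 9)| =12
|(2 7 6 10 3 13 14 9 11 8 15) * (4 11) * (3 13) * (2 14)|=|(2 7 6 10 13)(4 11 8 15 14 9)|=30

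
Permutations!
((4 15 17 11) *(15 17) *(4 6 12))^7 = (4 11 12 17 6)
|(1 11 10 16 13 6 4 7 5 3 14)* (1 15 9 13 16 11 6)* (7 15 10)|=|(16)(1 6 4 15 9 13)(3 14 10 11 7 5)|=6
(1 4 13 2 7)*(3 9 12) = (1 4 13 2 7)(3 9 12) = [0, 4, 7, 9, 13, 5, 6, 1, 8, 12, 10, 11, 3, 2]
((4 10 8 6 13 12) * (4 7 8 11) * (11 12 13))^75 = (13)(4 6 7 10 11 8 12)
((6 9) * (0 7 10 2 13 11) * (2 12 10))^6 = (0 7 2 13 11)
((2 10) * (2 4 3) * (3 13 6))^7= (2 10 4 13 6 3)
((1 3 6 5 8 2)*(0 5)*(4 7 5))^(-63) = (8)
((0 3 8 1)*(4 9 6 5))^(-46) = ((0 3 8 1)(4 9 6 5))^(-46) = (0 8)(1 3)(4 6)(5 9)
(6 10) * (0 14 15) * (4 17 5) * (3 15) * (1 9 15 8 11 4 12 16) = (0 14 3 8 11 4 17 5 12 16 1 9 15)(6 10) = [14, 9, 2, 8, 17, 12, 10, 7, 11, 15, 6, 4, 16, 13, 3, 0, 1, 5]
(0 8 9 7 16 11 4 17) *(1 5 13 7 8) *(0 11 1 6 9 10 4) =(0 6 9 8 10 4 17 11)(1 5 13 7 16) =[6, 5, 2, 3, 17, 13, 9, 16, 10, 8, 4, 0, 12, 7, 14, 15, 1, 11]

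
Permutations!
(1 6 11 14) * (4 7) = [0, 6, 2, 3, 7, 5, 11, 4, 8, 9, 10, 14, 12, 13, 1] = (1 6 11 14)(4 7)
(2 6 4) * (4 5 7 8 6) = (2 4)(5 7 8 6) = [0, 1, 4, 3, 2, 7, 5, 8, 6]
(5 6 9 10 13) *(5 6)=(6 9 10 13)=[0, 1, 2, 3, 4, 5, 9, 7, 8, 10, 13, 11, 12, 6]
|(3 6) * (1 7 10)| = 6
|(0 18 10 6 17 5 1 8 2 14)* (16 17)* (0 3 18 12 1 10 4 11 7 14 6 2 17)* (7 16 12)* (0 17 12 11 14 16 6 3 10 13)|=|(0 7 16 17 5 13)(1 8 12)(2 3 18 4 14 10)(6 11)|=6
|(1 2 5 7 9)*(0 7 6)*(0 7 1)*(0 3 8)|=|(0 1 2 5 6 7 9 3 8)|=9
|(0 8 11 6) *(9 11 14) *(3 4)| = |(0 8 14 9 11 6)(3 4)| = 6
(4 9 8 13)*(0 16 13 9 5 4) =(0 16 13)(4 5)(8 9) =[16, 1, 2, 3, 5, 4, 6, 7, 9, 8, 10, 11, 12, 0, 14, 15, 13]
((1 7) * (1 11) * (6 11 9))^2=((1 7 9 6 11))^2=(1 9 11 7 6)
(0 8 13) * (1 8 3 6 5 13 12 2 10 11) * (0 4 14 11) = (0 3 6 5 13 4 14 11 1 8 12 2 10) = [3, 8, 10, 6, 14, 13, 5, 7, 12, 9, 0, 1, 2, 4, 11]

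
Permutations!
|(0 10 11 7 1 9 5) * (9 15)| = 8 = |(0 10 11 7 1 15 9 5)|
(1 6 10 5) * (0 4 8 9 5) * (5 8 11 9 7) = (0 4 11 9 8 7 5 1 6 10) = [4, 6, 2, 3, 11, 1, 10, 5, 7, 8, 0, 9]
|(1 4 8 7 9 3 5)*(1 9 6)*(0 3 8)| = 9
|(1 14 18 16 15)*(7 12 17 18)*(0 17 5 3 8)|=12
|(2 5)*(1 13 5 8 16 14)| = |(1 13 5 2 8 16 14)| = 7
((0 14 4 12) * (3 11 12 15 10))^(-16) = (15) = ((0 14 4 15 10 3 11 12))^(-16)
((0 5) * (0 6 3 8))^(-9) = ((0 5 6 3 8))^(-9) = (0 5 6 3 8)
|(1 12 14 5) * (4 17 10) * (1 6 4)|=|(1 12 14 5 6 4 17 10)|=8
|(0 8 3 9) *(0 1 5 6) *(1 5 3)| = 7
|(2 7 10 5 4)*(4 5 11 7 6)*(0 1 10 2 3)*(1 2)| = 20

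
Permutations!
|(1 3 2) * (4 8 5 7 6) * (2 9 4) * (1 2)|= 8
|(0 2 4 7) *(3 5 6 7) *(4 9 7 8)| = |(0 2 9 7)(3 5 6 8 4)| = 20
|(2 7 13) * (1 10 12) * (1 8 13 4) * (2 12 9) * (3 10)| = |(1 3 10 9 2 7 4)(8 13 12)| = 21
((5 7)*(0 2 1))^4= ((0 2 1)(5 7))^4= (7)(0 2 1)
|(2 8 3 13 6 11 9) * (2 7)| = |(2 8 3 13 6 11 9 7)| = 8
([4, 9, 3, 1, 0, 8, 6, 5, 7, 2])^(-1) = [4, 3, 9, 2, 0, 7, 6, 8, 5, 1]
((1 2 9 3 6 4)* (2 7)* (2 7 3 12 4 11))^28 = ((1 3 6 11 2 9 12 4))^28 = (1 2)(3 9)(4 11)(6 12)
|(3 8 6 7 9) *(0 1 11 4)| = |(0 1 11 4)(3 8 6 7 9)| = 20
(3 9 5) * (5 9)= (9)(3 5)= [0, 1, 2, 5, 4, 3, 6, 7, 8, 9]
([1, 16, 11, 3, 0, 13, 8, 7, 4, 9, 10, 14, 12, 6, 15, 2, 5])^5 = [6, 8, 11, 3, 13, 0, 16, 7, 5, 9, 10, 14, 12, 1, 15, 2, 4]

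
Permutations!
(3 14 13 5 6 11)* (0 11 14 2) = (0 11 3 2)(5 6 14 13) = [11, 1, 0, 2, 4, 6, 14, 7, 8, 9, 10, 3, 12, 5, 13]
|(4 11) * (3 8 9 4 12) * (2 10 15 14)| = 12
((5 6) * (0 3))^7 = (0 3)(5 6)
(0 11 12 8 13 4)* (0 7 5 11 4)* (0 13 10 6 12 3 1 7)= (13)(0 4)(1 7 5 11 3)(6 12 8 10)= [4, 7, 2, 1, 0, 11, 12, 5, 10, 9, 6, 3, 8, 13]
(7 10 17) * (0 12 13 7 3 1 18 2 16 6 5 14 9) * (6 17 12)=(0 6 5 14 9)(1 18 2 16 17 3)(7 10 12 13)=[6, 18, 16, 1, 4, 14, 5, 10, 8, 0, 12, 11, 13, 7, 9, 15, 17, 3, 2]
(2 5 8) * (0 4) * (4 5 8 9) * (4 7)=(0 5 9 7 4)(2 8)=[5, 1, 8, 3, 0, 9, 6, 4, 2, 7]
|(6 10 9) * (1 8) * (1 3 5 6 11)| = 8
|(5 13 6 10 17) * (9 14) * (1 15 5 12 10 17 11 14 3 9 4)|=22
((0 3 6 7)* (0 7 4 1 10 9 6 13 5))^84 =((0 3 13 5)(1 10 9 6 4))^84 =(13)(1 4 6 9 10)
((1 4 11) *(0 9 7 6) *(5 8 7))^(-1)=(0 6 7 8 5 9)(1 11 4)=((0 9 5 8 7 6)(1 4 11))^(-1)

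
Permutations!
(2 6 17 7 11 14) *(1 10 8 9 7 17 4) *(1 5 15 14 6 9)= [0, 10, 9, 3, 5, 15, 4, 11, 1, 7, 8, 6, 12, 13, 2, 14, 16, 17]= (17)(1 10 8)(2 9 7 11 6 4 5 15 14)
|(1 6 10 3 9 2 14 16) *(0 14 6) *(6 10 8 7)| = |(0 14 16 1)(2 10 3 9)(6 8 7)| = 12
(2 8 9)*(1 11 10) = (1 11 10)(2 8 9) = [0, 11, 8, 3, 4, 5, 6, 7, 9, 2, 1, 10]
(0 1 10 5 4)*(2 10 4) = (0 1 4)(2 10 5) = [1, 4, 10, 3, 0, 2, 6, 7, 8, 9, 5]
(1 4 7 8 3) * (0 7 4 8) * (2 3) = [7, 8, 3, 1, 4, 5, 6, 0, 2] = (0 7)(1 8 2 3)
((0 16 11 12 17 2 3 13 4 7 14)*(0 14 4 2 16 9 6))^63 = ((0 9 6)(2 3 13)(4 7)(11 12 17 16))^63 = (4 7)(11 16 17 12)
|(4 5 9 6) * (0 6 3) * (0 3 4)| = 6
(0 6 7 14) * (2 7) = (0 6 2 7 14) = [6, 1, 7, 3, 4, 5, 2, 14, 8, 9, 10, 11, 12, 13, 0]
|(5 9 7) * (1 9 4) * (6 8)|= 10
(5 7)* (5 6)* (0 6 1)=(0 6 5 7 1)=[6, 0, 2, 3, 4, 7, 5, 1]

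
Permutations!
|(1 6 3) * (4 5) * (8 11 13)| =6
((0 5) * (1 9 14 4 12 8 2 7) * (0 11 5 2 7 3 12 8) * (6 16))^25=((0 2 3 12)(1 9 14 4 8 7)(5 11)(6 16))^25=(0 2 3 12)(1 9 14 4 8 7)(5 11)(6 16)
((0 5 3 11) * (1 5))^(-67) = ((0 1 5 3 11))^(-67) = (0 3 1 11 5)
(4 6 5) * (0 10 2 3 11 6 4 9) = (0 10 2 3 11 6 5 9) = [10, 1, 3, 11, 4, 9, 5, 7, 8, 0, 2, 6]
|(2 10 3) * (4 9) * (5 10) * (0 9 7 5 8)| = 9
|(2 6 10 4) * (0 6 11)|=6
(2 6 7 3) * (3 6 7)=(2 7 6 3)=[0, 1, 7, 2, 4, 5, 3, 6]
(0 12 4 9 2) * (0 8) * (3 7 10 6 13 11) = (0 12 4 9 2 8)(3 7 10 6 13 11) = [12, 1, 8, 7, 9, 5, 13, 10, 0, 2, 6, 3, 4, 11]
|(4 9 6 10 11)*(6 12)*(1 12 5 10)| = 15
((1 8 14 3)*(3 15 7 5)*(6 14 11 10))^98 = (1 5 15 6 11)(3 7 14 10 8)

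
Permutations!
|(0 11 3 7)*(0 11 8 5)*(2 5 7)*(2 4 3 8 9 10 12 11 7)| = |(0 9 10 12 11 8 2 5)(3 4)| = 8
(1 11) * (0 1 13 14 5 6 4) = (0 1 11 13 14 5 6 4) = [1, 11, 2, 3, 0, 6, 4, 7, 8, 9, 10, 13, 12, 14, 5]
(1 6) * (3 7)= (1 6)(3 7)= [0, 6, 2, 7, 4, 5, 1, 3]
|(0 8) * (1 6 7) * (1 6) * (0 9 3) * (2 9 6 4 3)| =|(0 8 6 7 4 3)(2 9)| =6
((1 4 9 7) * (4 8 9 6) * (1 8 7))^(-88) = (9)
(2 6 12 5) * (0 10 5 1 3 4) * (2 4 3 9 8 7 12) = (0 10 5 4)(1 9 8 7 12)(2 6) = [10, 9, 6, 3, 0, 4, 2, 12, 7, 8, 5, 11, 1]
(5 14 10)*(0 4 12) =(0 4 12)(5 14 10) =[4, 1, 2, 3, 12, 14, 6, 7, 8, 9, 5, 11, 0, 13, 10]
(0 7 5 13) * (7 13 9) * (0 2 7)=(0 13 2 7 5 9)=[13, 1, 7, 3, 4, 9, 6, 5, 8, 0, 10, 11, 12, 2]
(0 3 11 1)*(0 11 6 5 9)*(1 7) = (0 3 6 5 9)(1 11 7) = [3, 11, 2, 6, 4, 9, 5, 1, 8, 0, 10, 7]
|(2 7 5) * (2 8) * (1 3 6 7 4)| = |(1 3 6 7 5 8 2 4)| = 8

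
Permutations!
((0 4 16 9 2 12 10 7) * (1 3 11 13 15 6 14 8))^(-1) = (0 7 10 12 2 9 16 4)(1 8 14 6 15 13 11 3)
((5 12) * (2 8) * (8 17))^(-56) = (2 17 8)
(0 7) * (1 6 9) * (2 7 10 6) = (0 10 6 9 1 2 7) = [10, 2, 7, 3, 4, 5, 9, 0, 8, 1, 6]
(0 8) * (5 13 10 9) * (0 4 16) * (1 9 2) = (0 8 4 16)(1 9 5 13 10 2) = [8, 9, 1, 3, 16, 13, 6, 7, 4, 5, 2, 11, 12, 10, 14, 15, 0]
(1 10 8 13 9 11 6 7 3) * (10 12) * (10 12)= (1 10 8 13 9 11 6 7 3)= [0, 10, 2, 1, 4, 5, 7, 3, 13, 11, 8, 6, 12, 9]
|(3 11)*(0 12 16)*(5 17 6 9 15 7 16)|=18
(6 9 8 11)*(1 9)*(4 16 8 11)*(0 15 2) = (0 15 2)(1 9 11 6)(4 16 8) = [15, 9, 0, 3, 16, 5, 1, 7, 4, 11, 10, 6, 12, 13, 14, 2, 8]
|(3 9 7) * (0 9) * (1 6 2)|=12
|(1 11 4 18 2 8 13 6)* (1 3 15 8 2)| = |(1 11 4 18)(3 15 8 13 6)| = 20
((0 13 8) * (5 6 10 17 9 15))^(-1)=((0 13 8)(5 6 10 17 9 15))^(-1)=(0 8 13)(5 15 9 17 10 6)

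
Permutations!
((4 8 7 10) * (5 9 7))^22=((4 8 5 9 7 10))^22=(4 7 5)(8 10 9)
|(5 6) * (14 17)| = 2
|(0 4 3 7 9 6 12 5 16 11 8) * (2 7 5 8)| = |(0 4 3 5 16 11 2 7 9 6 12 8)| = 12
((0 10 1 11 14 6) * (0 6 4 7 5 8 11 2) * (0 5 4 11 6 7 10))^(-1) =(1 10 4 7 6 8 5 2)(11 14)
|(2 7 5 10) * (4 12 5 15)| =|(2 7 15 4 12 5 10)| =7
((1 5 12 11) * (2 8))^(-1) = (1 11 12 5)(2 8)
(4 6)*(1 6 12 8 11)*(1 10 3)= (1 6 4 12 8 11 10 3)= [0, 6, 2, 1, 12, 5, 4, 7, 11, 9, 3, 10, 8]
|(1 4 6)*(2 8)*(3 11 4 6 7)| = 4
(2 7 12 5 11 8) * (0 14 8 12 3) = [14, 1, 7, 0, 4, 11, 6, 3, 2, 9, 10, 12, 5, 13, 8] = (0 14 8 2 7 3)(5 11 12)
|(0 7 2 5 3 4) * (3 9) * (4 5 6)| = 15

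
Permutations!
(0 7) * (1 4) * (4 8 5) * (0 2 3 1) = (0 7 2 3 1 8 5 4) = [7, 8, 3, 1, 0, 4, 6, 2, 5]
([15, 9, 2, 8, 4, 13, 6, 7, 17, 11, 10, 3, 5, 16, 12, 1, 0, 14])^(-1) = [16, 15, 2, 11, 4, 12, 6, 7, 3, 1, 10, 9, 14, 5, 17, 0, 13, 8]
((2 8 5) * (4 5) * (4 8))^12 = (8)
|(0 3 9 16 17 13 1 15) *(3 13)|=|(0 13 1 15)(3 9 16 17)|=4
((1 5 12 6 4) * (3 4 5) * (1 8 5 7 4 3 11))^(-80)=((1 11)(4 8 5 12 6 7))^(-80)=(4 6 5)(7 12 8)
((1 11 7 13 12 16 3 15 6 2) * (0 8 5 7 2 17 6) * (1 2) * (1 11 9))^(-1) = (0 15 3 16 12 13 7 5 8)(1 9)(6 17)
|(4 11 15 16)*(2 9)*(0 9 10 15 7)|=9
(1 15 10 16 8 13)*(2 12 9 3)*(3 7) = (1 15 10 16 8 13)(2 12 9 7 3) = [0, 15, 12, 2, 4, 5, 6, 3, 13, 7, 16, 11, 9, 1, 14, 10, 8]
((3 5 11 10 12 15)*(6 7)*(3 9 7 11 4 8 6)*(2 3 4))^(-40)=((2 3 5)(4 8 6 11 10 12 15 9 7))^(-40)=(2 5 3)(4 12 8 15 6 9 11 7 10)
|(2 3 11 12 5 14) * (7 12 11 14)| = 3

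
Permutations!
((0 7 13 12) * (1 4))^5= ((0 7 13 12)(1 4))^5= (0 7 13 12)(1 4)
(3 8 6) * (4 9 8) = (3 4 9 8 6) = [0, 1, 2, 4, 9, 5, 3, 7, 6, 8]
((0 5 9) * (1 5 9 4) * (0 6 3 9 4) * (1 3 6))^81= ((0 4 3 9 1 5))^81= (0 9)(1 4)(3 5)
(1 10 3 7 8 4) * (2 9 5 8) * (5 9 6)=(1 10 3 7 2 6 5 8 4)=[0, 10, 6, 7, 1, 8, 5, 2, 4, 9, 3]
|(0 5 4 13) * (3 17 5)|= 6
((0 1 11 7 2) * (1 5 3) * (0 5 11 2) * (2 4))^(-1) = ((0 11 7)(1 4 2 5 3))^(-1) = (0 7 11)(1 3 5 2 4)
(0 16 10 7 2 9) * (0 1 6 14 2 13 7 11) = (0 16 10 11)(1 6 14 2 9)(7 13) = [16, 6, 9, 3, 4, 5, 14, 13, 8, 1, 11, 0, 12, 7, 2, 15, 10]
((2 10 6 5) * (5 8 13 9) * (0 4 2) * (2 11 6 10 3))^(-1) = (0 5 9 13 8 6 11 4)(2 3)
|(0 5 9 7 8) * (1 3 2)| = |(0 5 9 7 8)(1 3 2)| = 15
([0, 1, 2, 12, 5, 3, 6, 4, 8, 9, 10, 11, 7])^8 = [0, 1, 2, 4, 12, 7, 6, 3, 8, 9, 10, 11, 5]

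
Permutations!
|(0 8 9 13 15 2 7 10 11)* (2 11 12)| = |(0 8 9 13 15 11)(2 7 10 12)| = 12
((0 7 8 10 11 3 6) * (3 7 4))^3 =(0 6 3 4)(7 11 10 8)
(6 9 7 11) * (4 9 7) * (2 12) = (2 12)(4 9)(6 7 11) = [0, 1, 12, 3, 9, 5, 7, 11, 8, 4, 10, 6, 2]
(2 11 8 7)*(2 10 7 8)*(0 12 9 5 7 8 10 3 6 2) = (0 12 9 5 7 3 6 2 11)(8 10) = [12, 1, 11, 6, 4, 7, 2, 3, 10, 5, 8, 0, 9]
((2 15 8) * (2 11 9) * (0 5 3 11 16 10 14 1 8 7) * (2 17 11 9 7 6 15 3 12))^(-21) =(0 17 2)(1 14 10 16 8)(3 5 11)(6 15)(7 9 12)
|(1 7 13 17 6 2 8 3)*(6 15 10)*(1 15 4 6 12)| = 12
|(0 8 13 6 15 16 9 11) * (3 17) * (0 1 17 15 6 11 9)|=9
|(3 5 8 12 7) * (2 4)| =10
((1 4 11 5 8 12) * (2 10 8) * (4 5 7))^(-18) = (12)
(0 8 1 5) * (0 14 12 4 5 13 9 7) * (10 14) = (0 8 1 13 9 7)(4 5 10 14 12) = [8, 13, 2, 3, 5, 10, 6, 0, 1, 7, 14, 11, 4, 9, 12]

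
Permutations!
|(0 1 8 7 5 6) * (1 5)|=3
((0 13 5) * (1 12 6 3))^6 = ((0 13 5)(1 12 6 3))^6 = (13)(1 6)(3 12)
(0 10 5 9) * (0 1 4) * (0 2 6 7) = (0 10 5 9 1 4 2 6 7) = [10, 4, 6, 3, 2, 9, 7, 0, 8, 1, 5]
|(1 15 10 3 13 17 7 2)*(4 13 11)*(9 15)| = |(1 9 15 10 3 11 4 13 17 7 2)| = 11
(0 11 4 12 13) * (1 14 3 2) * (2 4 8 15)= (0 11 8 15 2 1 14 3 4 12 13)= [11, 14, 1, 4, 12, 5, 6, 7, 15, 9, 10, 8, 13, 0, 3, 2]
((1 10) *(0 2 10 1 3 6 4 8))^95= ((0 2 10 3 6 4 8))^95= (0 6 2 4 10 8 3)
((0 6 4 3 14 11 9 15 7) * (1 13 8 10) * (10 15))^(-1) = (0 7 15 8 13 1 10 9 11 14 3 4 6)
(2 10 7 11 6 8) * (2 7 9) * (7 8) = [0, 1, 10, 3, 4, 5, 7, 11, 8, 2, 9, 6] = (2 10 9)(6 7 11)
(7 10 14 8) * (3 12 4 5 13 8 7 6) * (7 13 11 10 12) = (3 7 12 4 5 11 10 14 13 8 6) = [0, 1, 2, 7, 5, 11, 3, 12, 6, 9, 14, 10, 4, 8, 13]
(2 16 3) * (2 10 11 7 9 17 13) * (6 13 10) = (2 16 3 6 13)(7 9 17 10 11) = [0, 1, 16, 6, 4, 5, 13, 9, 8, 17, 11, 7, 12, 2, 14, 15, 3, 10]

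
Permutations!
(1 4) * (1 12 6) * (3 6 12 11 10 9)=(12)(1 4 11 10 9 3 6)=[0, 4, 2, 6, 11, 5, 1, 7, 8, 3, 9, 10, 12]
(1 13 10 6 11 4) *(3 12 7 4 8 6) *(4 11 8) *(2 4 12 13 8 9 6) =(1 8 2 4)(3 13 10)(6 9)(7 11 12) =[0, 8, 4, 13, 1, 5, 9, 11, 2, 6, 3, 12, 7, 10]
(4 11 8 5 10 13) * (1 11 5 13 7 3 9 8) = (1 11)(3 9 8 13 4 5 10 7) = [0, 11, 2, 9, 5, 10, 6, 3, 13, 8, 7, 1, 12, 4]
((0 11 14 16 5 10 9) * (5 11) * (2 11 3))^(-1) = ((0 5 10 9)(2 11 14 16 3))^(-1) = (0 9 10 5)(2 3 16 14 11)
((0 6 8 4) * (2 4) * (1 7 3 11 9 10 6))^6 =((0 1 7 3 11 9 10 6 8 2 4))^6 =(0 10 1 6 7 8 3 2 11 4 9)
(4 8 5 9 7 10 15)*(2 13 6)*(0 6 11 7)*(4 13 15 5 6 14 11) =(0 14 11 7 10 5 9)(2 15 13 4 8 6) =[14, 1, 15, 3, 8, 9, 2, 10, 6, 0, 5, 7, 12, 4, 11, 13]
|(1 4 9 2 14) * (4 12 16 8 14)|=|(1 12 16 8 14)(2 4 9)|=15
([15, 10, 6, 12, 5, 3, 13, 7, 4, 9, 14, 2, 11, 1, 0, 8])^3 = (0 4 12 6 10 15 5 11 13 14 8 3 2 1)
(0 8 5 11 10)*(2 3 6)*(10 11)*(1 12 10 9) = (0 8 5 9 1 12 10)(2 3 6) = [8, 12, 3, 6, 4, 9, 2, 7, 5, 1, 0, 11, 10]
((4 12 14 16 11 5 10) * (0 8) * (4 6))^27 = (0 8)(4 16 10 12 11 6 14 5)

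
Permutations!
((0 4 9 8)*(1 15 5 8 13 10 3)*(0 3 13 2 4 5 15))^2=(15)(0 8 1 5 3)(2 9 4)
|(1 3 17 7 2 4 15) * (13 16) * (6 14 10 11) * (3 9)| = 8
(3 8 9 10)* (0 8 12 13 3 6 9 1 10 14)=(0 8 1 10 6 9 14)(3 12 13)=[8, 10, 2, 12, 4, 5, 9, 7, 1, 14, 6, 11, 13, 3, 0]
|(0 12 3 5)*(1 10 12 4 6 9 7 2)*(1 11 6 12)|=10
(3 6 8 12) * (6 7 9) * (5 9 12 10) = [0, 1, 2, 7, 4, 9, 8, 12, 10, 6, 5, 11, 3] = (3 7 12)(5 9 6 8 10)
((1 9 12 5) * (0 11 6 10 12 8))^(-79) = ((0 11 6 10 12 5 1 9 8))^(-79) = (0 6 12 1 8 11 10 5 9)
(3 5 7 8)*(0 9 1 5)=(0 9 1 5 7 8 3)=[9, 5, 2, 0, 4, 7, 6, 8, 3, 1]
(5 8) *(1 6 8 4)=[0, 6, 2, 3, 1, 4, 8, 7, 5]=(1 6 8 5 4)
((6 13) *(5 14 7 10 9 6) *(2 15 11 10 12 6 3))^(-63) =((2 15 11 10 9 3)(5 14 7 12 6 13))^(-63) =(2 10)(3 11)(5 12)(6 14)(7 13)(9 15)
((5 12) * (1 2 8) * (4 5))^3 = ((1 2 8)(4 5 12))^3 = (12)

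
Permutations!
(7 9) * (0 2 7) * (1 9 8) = (0 2 7 8 1 9) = [2, 9, 7, 3, 4, 5, 6, 8, 1, 0]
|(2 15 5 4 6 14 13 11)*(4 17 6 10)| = 8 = |(2 15 5 17 6 14 13 11)(4 10)|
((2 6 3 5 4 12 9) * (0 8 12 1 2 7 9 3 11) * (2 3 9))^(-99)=((0 8 12 9 7 2 6 11)(1 3 5 4))^(-99)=(0 2 12 11 7 8 6 9)(1 3 5 4)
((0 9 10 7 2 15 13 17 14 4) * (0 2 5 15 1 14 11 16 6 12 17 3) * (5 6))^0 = (17)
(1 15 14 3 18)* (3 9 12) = [0, 15, 2, 18, 4, 5, 6, 7, 8, 12, 10, 11, 3, 13, 9, 14, 16, 17, 1] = (1 15 14 9 12 3 18)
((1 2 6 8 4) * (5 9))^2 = (9)(1 6 4 2 8) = ((1 2 6 8 4)(5 9))^2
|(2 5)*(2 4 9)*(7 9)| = 5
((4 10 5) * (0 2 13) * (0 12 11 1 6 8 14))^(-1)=(0 14 8 6 1 11 12 13 2)(4 5 10)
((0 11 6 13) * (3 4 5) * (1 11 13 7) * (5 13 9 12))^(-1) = (0 13 4 3 5 12 9)(1 7 6 11)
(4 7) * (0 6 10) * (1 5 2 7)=[6, 5, 7, 3, 1, 2, 10, 4, 8, 9, 0]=(0 6 10)(1 5 2 7 4)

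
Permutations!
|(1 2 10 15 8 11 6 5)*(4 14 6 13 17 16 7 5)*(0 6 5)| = |(0 6 4 14 5 1 2 10 15 8 11 13 17 16 7)| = 15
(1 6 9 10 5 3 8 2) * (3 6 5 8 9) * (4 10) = [0, 5, 1, 9, 10, 6, 3, 7, 2, 4, 8] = (1 5 6 3 9 4 10 8 2)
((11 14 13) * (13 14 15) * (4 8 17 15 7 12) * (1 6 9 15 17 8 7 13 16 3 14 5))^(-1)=((17)(1 6 9 15 16 3 14 5)(4 7 12)(11 13))^(-1)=(17)(1 5 14 3 16 15 9 6)(4 12 7)(11 13)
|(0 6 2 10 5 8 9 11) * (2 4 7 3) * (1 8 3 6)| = 60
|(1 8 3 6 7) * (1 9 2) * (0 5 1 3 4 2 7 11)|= |(0 5 1 8 4 2 3 6 11)(7 9)|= 18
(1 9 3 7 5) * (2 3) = (1 9 2 3 7 5) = [0, 9, 3, 7, 4, 1, 6, 5, 8, 2]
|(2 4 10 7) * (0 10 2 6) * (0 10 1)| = |(0 1)(2 4)(6 10 7)| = 6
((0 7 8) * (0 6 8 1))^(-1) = (0 1 7)(6 8)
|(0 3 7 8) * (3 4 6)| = 6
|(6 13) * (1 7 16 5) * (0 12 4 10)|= 4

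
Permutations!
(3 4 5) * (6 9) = (3 4 5)(6 9) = [0, 1, 2, 4, 5, 3, 9, 7, 8, 6]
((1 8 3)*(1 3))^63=((1 8))^63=(1 8)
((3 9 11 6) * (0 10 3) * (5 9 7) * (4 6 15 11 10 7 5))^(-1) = (0 6 4 7)(3 10 9 5)(11 15)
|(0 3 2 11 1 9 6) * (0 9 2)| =6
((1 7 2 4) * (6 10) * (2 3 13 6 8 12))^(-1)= (1 4 2 12 8 10 6 13 3 7)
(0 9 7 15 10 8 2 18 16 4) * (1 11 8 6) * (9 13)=(0 13 9 7 15 10 6 1 11 8 2 18 16 4)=[13, 11, 18, 3, 0, 5, 1, 15, 2, 7, 6, 8, 12, 9, 14, 10, 4, 17, 16]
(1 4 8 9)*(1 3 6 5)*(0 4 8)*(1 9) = (0 4)(1 8)(3 6 5 9) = [4, 8, 2, 6, 0, 9, 5, 7, 1, 3]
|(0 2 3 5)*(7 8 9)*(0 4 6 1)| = 21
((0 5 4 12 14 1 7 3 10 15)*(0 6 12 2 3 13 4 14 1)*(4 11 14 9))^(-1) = (0 14 11 13 7 1 12 6 15 10 3 2 4 9 5)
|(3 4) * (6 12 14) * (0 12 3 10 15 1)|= 9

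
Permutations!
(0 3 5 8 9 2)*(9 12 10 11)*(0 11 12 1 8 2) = (0 3 5 2 11 9)(1 8)(10 12) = [3, 8, 11, 5, 4, 2, 6, 7, 1, 0, 12, 9, 10]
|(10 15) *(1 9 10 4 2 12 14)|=|(1 9 10 15 4 2 12 14)|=8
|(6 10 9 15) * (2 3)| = 4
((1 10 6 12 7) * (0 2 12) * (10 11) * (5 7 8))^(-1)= (0 6 10 11 1 7 5 8 12 2)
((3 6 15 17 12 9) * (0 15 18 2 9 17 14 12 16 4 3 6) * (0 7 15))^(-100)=(18)(3 12)(4 14)(7 17)(15 16)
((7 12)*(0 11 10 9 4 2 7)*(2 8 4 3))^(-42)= (0 7 3 10)(2 9 11 12)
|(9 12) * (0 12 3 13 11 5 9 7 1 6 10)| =30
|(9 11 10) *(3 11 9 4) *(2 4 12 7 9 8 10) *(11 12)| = |(2 4 3 12 7 9 8 10 11)| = 9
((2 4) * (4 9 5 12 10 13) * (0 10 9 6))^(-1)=((0 10 13 4 2 6)(5 12 9))^(-1)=(0 6 2 4 13 10)(5 9 12)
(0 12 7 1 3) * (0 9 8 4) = (0 12 7 1 3 9 8 4) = [12, 3, 2, 9, 0, 5, 6, 1, 4, 8, 10, 11, 7]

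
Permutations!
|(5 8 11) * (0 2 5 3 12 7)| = 8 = |(0 2 5 8 11 3 12 7)|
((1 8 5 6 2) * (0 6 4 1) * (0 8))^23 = ((0 6 2 8 5 4 1))^23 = (0 2 5 1 6 8 4)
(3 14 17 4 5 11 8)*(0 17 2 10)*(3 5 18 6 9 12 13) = (0 17 4 18 6 9 12 13 3 14 2 10)(5 11 8) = [17, 1, 10, 14, 18, 11, 9, 7, 5, 12, 0, 8, 13, 3, 2, 15, 16, 4, 6]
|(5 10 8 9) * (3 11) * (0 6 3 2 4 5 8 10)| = 14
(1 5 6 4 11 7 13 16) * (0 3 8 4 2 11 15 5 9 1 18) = (0 3 8 4 15 5 6 2 11 7 13 16 18)(1 9) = [3, 9, 11, 8, 15, 6, 2, 13, 4, 1, 10, 7, 12, 16, 14, 5, 18, 17, 0]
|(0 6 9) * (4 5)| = |(0 6 9)(4 5)| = 6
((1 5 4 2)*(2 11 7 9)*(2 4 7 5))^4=(4 9 7 5 11)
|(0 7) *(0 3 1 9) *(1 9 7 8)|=6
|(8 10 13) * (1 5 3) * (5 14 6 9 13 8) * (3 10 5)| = |(1 14 6 9 13 3)(5 10 8)| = 6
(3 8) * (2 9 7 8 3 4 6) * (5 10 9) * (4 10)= [0, 1, 5, 3, 6, 4, 2, 8, 10, 7, 9]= (2 5 4 6)(7 8 10 9)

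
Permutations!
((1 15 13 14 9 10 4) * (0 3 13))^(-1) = (0 15 1 4 10 9 14 13 3)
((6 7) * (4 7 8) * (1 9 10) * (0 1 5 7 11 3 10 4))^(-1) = ((0 1 9 4 11 3 10 5 7 6 8))^(-1) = (0 8 6 7 5 10 3 11 4 9 1)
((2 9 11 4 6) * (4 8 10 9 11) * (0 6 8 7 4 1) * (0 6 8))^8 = (0 7 2 1 10)(4 11 6 9 8) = ((0 8 10 9 1 6 2 11 7 4))^8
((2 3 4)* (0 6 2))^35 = ((0 6 2 3 4))^35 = (6)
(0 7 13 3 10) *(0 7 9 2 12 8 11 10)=(0 9 2 12 8 11 10 7 13 3)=[9, 1, 12, 0, 4, 5, 6, 13, 11, 2, 7, 10, 8, 3]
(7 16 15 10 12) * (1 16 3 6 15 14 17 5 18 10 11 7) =(1 16 14 17 5 18 10 12)(3 6 15 11 7) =[0, 16, 2, 6, 4, 18, 15, 3, 8, 9, 12, 7, 1, 13, 17, 11, 14, 5, 10]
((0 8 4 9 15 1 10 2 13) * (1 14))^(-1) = ((0 8 4 9 15 14 1 10 2 13))^(-1) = (0 13 2 10 1 14 15 9 4 8)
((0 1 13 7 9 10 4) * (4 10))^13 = ((0 1 13 7 9 4))^13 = (0 1 13 7 9 4)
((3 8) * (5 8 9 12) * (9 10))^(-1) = (3 8 5 12 9 10)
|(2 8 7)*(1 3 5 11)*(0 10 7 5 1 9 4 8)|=|(0 10 7 2)(1 3)(4 8 5 11 9)|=20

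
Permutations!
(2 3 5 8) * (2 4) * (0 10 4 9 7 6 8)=(0 10 4 2 3 5)(6 8 9 7)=[10, 1, 3, 5, 2, 0, 8, 6, 9, 7, 4]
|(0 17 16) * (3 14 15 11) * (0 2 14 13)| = |(0 17 16 2 14 15 11 3 13)| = 9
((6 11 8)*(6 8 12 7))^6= ((6 11 12 7))^6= (6 12)(7 11)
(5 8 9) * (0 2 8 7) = [2, 1, 8, 3, 4, 7, 6, 0, 9, 5] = (0 2 8 9 5 7)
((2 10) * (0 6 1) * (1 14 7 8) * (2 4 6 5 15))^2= (0 15 10 6 7 1 5 2 4 14 8)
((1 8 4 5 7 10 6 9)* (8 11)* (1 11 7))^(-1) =(1 5 4 8 11 9 6 10 7)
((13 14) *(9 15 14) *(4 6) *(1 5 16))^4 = (1 5 16)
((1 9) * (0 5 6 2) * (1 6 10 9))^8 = (0 10 6)(2 5 9) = ((0 5 10 9 6 2))^8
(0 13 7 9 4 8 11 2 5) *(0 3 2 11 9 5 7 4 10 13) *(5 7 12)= (2 12 5 3)(4 8 9 10 13)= [0, 1, 12, 2, 8, 3, 6, 7, 9, 10, 13, 11, 5, 4]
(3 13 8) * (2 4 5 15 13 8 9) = (2 4 5 15 13 9)(3 8) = [0, 1, 4, 8, 5, 15, 6, 7, 3, 2, 10, 11, 12, 9, 14, 13]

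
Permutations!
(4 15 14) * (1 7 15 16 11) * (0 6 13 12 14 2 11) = [6, 7, 11, 3, 16, 5, 13, 15, 8, 9, 10, 1, 14, 12, 4, 2, 0] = (0 6 13 12 14 4 16)(1 7 15 2 11)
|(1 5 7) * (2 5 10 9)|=6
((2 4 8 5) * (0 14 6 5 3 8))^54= (14)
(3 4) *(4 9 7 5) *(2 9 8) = [0, 1, 9, 8, 3, 4, 6, 5, 2, 7] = (2 9 7 5 4 3 8)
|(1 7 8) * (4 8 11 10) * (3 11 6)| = 8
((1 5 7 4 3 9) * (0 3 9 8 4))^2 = ((0 3 8 4 9 1 5 7))^2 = (0 8 9 5)(1 7 3 4)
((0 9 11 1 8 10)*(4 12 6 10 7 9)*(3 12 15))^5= (0 6 3 4 10 12 15)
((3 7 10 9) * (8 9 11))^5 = (3 9 8 11 10 7)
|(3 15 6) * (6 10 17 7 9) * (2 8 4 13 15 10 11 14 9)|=13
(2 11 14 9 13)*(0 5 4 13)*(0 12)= (0 5 4 13 2 11 14 9 12)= [5, 1, 11, 3, 13, 4, 6, 7, 8, 12, 10, 14, 0, 2, 9]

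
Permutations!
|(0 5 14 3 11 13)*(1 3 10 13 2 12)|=5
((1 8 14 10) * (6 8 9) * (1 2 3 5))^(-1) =(1 5 3 2 10 14 8 6 9)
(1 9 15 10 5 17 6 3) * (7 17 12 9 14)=(1 14 7 17 6 3)(5 12 9 15 10)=[0, 14, 2, 1, 4, 12, 3, 17, 8, 15, 5, 11, 9, 13, 7, 10, 16, 6]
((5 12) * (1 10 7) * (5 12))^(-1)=(12)(1 7 10)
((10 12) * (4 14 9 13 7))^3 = (4 13 14 7 9)(10 12)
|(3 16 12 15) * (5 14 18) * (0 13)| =12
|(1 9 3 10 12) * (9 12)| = 6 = |(1 12)(3 10 9)|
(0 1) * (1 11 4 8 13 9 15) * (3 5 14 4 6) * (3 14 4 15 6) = (0 11 3 5 4 8 13 9 6 14 15 1) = [11, 0, 2, 5, 8, 4, 14, 7, 13, 6, 10, 3, 12, 9, 15, 1]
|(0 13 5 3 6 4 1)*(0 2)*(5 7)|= |(0 13 7 5 3 6 4 1 2)|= 9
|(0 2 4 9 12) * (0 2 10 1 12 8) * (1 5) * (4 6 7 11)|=12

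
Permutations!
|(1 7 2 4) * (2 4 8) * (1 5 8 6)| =|(1 7 4 5 8 2 6)| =7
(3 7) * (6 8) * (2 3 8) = (2 3 7 8 6) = [0, 1, 3, 7, 4, 5, 2, 8, 6]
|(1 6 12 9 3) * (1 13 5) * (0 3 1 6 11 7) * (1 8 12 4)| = |(0 3 13 5 6 4 1 11 7)(8 12 9)| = 9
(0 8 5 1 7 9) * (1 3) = [8, 7, 2, 1, 4, 3, 6, 9, 5, 0] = (0 8 5 3 1 7 9)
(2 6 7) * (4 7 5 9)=[0, 1, 6, 3, 7, 9, 5, 2, 8, 4]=(2 6 5 9 4 7)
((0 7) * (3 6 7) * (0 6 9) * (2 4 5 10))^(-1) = ((0 3 9)(2 4 5 10)(6 7))^(-1) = (0 9 3)(2 10 5 4)(6 7)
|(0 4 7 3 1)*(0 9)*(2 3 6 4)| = 15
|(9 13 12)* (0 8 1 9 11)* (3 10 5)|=|(0 8 1 9 13 12 11)(3 10 5)|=21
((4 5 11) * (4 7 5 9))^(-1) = ((4 9)(5 11 7))^(-1) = (4 9)(5 7 11)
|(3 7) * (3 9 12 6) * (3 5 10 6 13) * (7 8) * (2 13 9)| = |(2 13 3 8 7)(5 10 6)(9 12)| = 30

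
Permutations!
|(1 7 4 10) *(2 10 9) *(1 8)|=|(1 7 4 9 2 10 8)|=7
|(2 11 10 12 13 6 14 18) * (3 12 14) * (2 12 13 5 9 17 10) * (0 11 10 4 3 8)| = 15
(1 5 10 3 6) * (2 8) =[0, 5, 8, 6, 4, 10, 1, 7, 2, 9, 3] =(1 5 10 3 6)(2 8)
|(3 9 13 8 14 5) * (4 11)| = |(3 9 13 8 14 5)(4 11)| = 6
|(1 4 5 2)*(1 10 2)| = 6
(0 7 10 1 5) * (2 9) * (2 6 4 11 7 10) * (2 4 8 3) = (0 10 1 5)(2 9 6 8 3)(4 11 7) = [10, 5, 9, 2, 11, 0, 8, 4, 3, 6, 1, 7]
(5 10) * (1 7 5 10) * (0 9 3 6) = [9, 7, 2, 6, 4, 1, 0, 5, 8, 3, 10] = (10)(0 9 3 6)(1 7 5)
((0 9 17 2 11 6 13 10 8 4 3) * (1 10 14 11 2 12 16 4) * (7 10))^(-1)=((0 9 17 12 16 4 3)(1 7 10 8)(6 13 14 11))^(-1)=(0 3 4 16 12 17 9)(1 8 10 7)(6 11 14 13)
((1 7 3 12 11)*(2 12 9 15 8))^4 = (1 15 11 9 12 3 2 7 8)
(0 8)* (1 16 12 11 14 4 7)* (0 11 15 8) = (1 16 12 15 8 11 14 4 7) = [0, 16, 2, 3, 7, 5, 6, 1, 11, 9, 10, 14, 15, 13, 4, 8, 12]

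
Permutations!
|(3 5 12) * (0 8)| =|(0 8)(3 5 12)| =6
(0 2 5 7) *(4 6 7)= [2, 1, 5, 3, 6, 4, 7, 0]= (0 2 5 4 6 7)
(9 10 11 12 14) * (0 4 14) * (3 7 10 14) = (0 4 3 7 10 11 12)(9 14) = [4, 1, 2, 7, 3, 5, 6, 10, 8, 14, 11, 12, 0, 13, 9]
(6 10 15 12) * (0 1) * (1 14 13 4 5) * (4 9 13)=(0 14 4 5 1)(6 10 15 12)(9 13)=[14, 0, 2, 3, 5, 1, 10, 7, 8, 13, 15, 11, 6, 9, 4, 12]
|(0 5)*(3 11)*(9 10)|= |(0 5)(3 11)(9 10)|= 2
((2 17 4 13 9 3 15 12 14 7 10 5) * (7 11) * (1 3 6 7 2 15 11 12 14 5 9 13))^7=(1 3 11 2 17 4)(5 12 14 15)(6 9 10 7)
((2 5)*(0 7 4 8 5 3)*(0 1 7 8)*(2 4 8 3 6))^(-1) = (0 4 5 8 7 1 3)(2 6)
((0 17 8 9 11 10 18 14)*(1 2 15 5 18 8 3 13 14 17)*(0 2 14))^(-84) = (0 18 14 3 15)(1 17 2 13 5)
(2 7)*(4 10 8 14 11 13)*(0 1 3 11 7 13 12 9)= [1, 3, 13, 11, 10, 5, 6, 2, 14, 0, 8, 12, 9, 4, 7]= (0 1 3 11 12 9)(2 13 4 10 8 14 7)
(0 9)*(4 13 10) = [9, 1, 2, 3, 13, 5, 6, 7, 8, 0, 4, 11, 12, 10] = (0 9)(4 13 10)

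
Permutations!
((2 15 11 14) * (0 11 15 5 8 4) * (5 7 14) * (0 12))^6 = (15)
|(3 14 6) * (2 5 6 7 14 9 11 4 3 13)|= 4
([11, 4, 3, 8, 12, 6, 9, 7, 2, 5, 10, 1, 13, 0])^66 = (13)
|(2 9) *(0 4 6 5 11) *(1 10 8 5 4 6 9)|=10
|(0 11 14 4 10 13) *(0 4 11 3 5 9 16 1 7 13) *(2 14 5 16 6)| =24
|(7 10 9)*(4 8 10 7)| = |(4 8 10 9)| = 4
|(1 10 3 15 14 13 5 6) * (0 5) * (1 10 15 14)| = 14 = |(0 5 6 10 3 14 13)(1 15)|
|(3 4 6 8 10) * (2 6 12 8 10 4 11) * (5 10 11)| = 3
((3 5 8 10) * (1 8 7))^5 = ((1 8 10 3 5 7))^5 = (1 7 5 3 10 8)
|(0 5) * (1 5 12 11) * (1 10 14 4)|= 8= |(0 12 11 10 14 4 1 5)|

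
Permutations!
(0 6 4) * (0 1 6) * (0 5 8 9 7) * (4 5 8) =[8, 6, 2, 3, 1, 4, 5, 0, 9, 7] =(0 8 9 7)(1 6 5 4)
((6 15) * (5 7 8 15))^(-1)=(5 6 15 8 7)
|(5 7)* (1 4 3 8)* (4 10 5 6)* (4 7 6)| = |(1 10 5 6 7 4 3 8)| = 8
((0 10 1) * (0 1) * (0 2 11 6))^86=((0 10 2 11 6))^86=(0 10 2 11 6)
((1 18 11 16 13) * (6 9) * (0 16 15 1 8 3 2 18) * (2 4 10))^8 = (0 18 3)(1 2 8)(4 16 11)(10 13 15)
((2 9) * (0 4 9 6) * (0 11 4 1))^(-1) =((0 1)(2 6 11 4 9))^(-1) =(0 1)(2 9 4 11 6)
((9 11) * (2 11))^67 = ((2 11 9))^67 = (2 11 9)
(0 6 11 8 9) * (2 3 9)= (0 6 11 8 2 3 9)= [6, 1, 3, 9, 4, 5, 11, 7, 2, 0, 10, 8]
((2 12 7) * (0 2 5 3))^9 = (0 7)(2 5)(3 12)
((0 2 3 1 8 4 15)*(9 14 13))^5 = ((0 2 3 1 8 4 15)(9 14 13))^5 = (0 4 1 2 15 8 3)(9 13 14)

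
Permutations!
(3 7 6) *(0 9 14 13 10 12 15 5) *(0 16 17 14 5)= [9, 1, 2, 7, 4, 16, 3, 6, 8, 5, 12, 11, 15, 10, 13, 0, 17, 14]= (0 9 5 16 17 14 13 10 12 15)(3 7 6)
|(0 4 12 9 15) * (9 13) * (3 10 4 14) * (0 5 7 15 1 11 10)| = |(0 14 3)(1 11 10 4 12 13 9)(5 7 15)| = 21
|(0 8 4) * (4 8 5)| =|(8)(0 5 4)| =3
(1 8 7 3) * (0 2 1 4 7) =(0 2 1 8)(3 4 7) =[2, 8, 1, 4, 7, 5, 6, 3, 0]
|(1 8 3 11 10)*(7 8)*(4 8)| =|(1 7 4 8 3 11 10)| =7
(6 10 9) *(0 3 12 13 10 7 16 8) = (0 3 12 13 10 9 6 7 16 8) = [3, 1, 2, 12, 4, 5, 7, 16, 0, 6, 9, 11, 13, 10, 14, 15, 8]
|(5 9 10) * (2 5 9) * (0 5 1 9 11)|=7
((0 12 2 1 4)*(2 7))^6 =(12)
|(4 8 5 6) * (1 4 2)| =6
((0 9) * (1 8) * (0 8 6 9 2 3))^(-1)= ((0 2 3)(1 6 9 8))^(-1)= (0 3 2)(1 8 9 6)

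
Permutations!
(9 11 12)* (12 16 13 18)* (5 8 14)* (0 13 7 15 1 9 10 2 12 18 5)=[13, 9, 12, 3, 4, 8, 6, 15, 14, 11, 2, 16, 10, 5, 0, 1, 7, 17, 18]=(18)(0 13 5 8 14)(1 9 11 16 7 15)(2 12 10)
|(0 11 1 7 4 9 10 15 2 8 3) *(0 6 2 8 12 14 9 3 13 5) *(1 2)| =|(0 11 2 12 14 9 10 15 8 13 5)(1 7 4 3 6)| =55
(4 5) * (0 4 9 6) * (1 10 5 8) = (0 4 8 1 10 5 9 6) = [4, 10, 2, 3, 8, 9, 0, 7, 1, 6, 5]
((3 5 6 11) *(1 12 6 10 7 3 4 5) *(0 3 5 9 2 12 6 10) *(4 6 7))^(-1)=(0 5 7 1 3)(2 9 4 10 12)(6 11)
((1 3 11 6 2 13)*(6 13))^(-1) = (1 13 11 3)(2 6)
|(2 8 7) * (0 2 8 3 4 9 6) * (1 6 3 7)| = |(0 2 7 8 1 6)(3 4 9)| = 6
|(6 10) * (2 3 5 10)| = |(2 3 5 10 6)| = 5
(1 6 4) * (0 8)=[8, 6, 2, 3, 1, 5, 4, 7, 0]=(0 8)(1 6 4)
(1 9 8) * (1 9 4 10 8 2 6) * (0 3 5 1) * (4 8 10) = (10)(0 3 5 1 8 9 2 6) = [3, 8, 6, 5, 4, 1, 0, 7, 9, 2, 10]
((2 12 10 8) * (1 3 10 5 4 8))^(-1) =((1 3 10)(2 12 5 4 8))^(-1) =(1 10 3)(2 8 4 5 12)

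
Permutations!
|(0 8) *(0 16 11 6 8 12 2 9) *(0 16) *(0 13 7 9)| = 21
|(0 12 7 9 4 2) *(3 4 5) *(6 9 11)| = 10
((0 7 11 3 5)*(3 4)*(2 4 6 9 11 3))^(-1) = (0 5 3 7)(2 4)(6 11 9)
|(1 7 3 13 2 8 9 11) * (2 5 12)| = 10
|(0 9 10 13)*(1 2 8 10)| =7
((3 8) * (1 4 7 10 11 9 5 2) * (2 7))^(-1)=((1 4 2)(3 8)(5 7 10 11 9))^(-1)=(1 2 4)(3 8)(5 9 11 10 7)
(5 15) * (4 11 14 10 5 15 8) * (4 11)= (15)(5 8 11 14 10)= [0, 1, 2, 3, 4, 8, 6, 7, 11, 9, 5, 14, 12, 13, 10, 15]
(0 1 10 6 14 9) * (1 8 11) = (0 8 11 1 10 6 14 9) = [8, 10, 2, 3, 4, 5, 14, 7, 11, 0, 6, 1, 12, 13, 9]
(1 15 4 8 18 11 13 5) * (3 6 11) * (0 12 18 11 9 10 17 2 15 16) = (0 12 18 3 6 9 10 17 2 15 4 8 11 13 5 1 16) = [12, 16, 15, 6, 8, 1, 9, 7, 11, 10, 17, 13, 18, 5, 14, 4, 0, 2, 3]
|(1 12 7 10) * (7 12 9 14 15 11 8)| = 8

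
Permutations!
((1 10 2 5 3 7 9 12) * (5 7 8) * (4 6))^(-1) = ((1 10 2 7 9 12)(3 8 5)(4 6))^(-1) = (1 12 9 7 2 10)(3 5 8)(4 6)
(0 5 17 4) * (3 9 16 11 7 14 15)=(0 5 17 4)(3 9 16 11 7 14 15)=[5, 1, 2, 9, 0, 17, 6, 14, 8, 16, 10, 7, 12, 13, 15, 3, 11, 4]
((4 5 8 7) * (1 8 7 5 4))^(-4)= (8)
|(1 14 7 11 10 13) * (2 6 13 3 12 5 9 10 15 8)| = |(1 14 7 11 15 8 2 6 13)(3 12 5 9 10)| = 45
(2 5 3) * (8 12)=(2 5 3)(8 12)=[0, 1, 5, 2, 4, 3, 6, 7, 12, 9, 10, 11, 8]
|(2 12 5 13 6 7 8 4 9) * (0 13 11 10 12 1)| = 36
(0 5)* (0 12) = [5, 1, 2, 3, 4, 12, 6, 7, 8, 9, 10, 11, 0] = (0 5 12)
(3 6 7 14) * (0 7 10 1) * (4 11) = (0 7 14 3 6 10 1)(4 11) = [7, 0, 2, 6, 11, 5, 10, 14, 8, 9, 1, 4, 12, 13, 3]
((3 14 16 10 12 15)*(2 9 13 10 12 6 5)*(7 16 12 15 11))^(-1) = ((2 9 13 10 6 5)(3 14 12 11 7 16 15))^(-1) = (2 5 6 10 13 9)(3 15 16 7 11 12 14)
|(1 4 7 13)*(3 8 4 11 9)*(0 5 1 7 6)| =|(0 5 1 11 9 3 8 4 6)(7 13)| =18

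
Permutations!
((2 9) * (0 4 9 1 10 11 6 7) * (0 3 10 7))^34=((0 4 9 2 1 7 3 10 11 6))^34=(0 1 11 9 3)(2 10 4 7 6)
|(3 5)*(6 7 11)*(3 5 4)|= |(3 4)(6 7 11)|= 6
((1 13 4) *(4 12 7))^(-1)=((1 13 12 7 4))^(-1)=(1 4 7 12 13)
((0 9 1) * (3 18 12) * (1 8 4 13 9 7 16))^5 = (0 7 16 1)(3 12 18)(4 13 9 8)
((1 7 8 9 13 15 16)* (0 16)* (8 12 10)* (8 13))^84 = (0 12)(1 13)(7 15)(10 16)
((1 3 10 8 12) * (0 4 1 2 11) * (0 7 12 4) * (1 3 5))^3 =((1 5)(2 11 7 12)(3 10 8 4))^3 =(1 5)(2 12 7 11)(3 4 8 10)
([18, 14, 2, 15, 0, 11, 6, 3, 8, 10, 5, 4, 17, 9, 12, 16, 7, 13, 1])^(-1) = [4, 18, 2, 7, 11, 10, 6, 16, 8, 13, 9, 5, 14, 17, 1, 3, 15, 12, 0]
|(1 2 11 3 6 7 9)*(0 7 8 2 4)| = |(0 7 9 1 4)(2 11 3 6 8)| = 5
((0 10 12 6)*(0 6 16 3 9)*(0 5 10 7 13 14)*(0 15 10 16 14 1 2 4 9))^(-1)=((0 7 13 1 2 4 9 5 16 3)(10 12 14 15))^(-1)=(0 3 16 5 9 4 2 1 13 7)(10 15 14 12)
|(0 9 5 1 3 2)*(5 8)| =7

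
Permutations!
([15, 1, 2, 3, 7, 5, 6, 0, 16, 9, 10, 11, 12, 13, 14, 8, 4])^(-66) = (16)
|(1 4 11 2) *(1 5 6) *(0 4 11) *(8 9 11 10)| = 8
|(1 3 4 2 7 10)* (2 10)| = |(1 3 4 10)(2 7)| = 4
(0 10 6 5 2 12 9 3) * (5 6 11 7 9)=[10, 1, 12, 0, 4, 2, 6, 9, 8, 3, 11, 7, 5]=(0 10 11 7 9 3)(2 12 5)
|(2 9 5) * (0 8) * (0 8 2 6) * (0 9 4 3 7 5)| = 8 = |(0 2 4 3 7 5 6 9)|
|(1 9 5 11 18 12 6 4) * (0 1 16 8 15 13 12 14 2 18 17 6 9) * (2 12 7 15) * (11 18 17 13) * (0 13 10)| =210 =|(0 1 13 7 15 11 10)(2 17 6 4 16 8)(5 18 14 12 9)|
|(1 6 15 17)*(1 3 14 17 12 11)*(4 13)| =30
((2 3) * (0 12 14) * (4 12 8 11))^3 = ((0 8 11 4 12 14)(2 3))^3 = (0 4)(2 3)(8 12)(11 14)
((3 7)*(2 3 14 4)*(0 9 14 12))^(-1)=(0 12 7 3 2 4 14 9)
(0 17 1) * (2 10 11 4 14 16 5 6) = (0 17 1)(2 10 11 4 14 16 5 6) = [17, 0, 10, 3, 14, 6, 2, 7, 8, 9, 11, 4, 12, 13, 16, 15, 5, 1]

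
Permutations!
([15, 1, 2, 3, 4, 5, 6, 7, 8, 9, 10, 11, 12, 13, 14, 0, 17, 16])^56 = (17)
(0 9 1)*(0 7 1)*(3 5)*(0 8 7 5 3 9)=(1 5 9 8 7)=[0, 5, 2, 3, 4, 9, 6, 1, 7, 8]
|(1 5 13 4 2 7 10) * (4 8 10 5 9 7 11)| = |(1 9 7 5 13 8 10)(2 11 4)| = 21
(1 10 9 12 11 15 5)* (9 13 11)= (1 10 13 11 15 5)(9 12)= [0, 10, 2, 3, 4, 1, 6, 7, 8, 12, 13, 15, 9, 11, 14, 5]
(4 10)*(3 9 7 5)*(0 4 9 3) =(0 4 10 9 7 5) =[4, 1, 2, 3, 10, 0, 6, 5, 8, 7, 9]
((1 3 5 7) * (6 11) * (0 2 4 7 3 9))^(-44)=((0 2 4 7 1 9)(3 5)(6 11))^(-44)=(11)(0 1 4)(2 9 7)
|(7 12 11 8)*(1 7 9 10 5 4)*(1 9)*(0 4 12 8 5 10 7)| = 6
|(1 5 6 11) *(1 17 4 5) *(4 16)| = |(4 5 6 11 17 16)| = 6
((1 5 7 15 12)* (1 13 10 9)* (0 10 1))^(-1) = ((0 10 9)(1 5 7 15 12 13))^(-1) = (0 9 10)(1 13 12 15 7 5)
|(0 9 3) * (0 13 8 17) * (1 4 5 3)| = |(0 9 1 4 5 3 13 8 17)| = 9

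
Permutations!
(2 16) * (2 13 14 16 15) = (2 15)(13 14 16) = [0, 1, 15, 3, 4, 5, 6, 7, 8, 9, 10, 11, 12, 14, 16, 2, 13]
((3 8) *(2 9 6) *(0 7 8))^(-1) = ((0 7 8 3)(2 9 6))^(-1) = (0 3 8 7)(2 6 9)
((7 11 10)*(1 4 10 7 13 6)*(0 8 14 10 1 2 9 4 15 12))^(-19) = ((0 8 14 10 13 6 2 9 4 1 15 12)(7 11))^(-19) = (0 6 15 10 4 8 2 12 13 1 14 9)(7 11)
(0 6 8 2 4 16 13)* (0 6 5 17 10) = (0 5 17 10)(2 4 16 13 6 8) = [5, 1, 4, 3, 16, 17, 8, 7, 2, 9, 0, 11, 12, 6, 14, 15, 13, 10]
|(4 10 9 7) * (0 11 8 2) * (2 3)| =|(0 11 8 3 2)(4 10 9 7)| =20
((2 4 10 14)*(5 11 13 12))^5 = ((2 4 10 14)(5 11 13 12))^5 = (2 4 10 14)(5 11 13 12)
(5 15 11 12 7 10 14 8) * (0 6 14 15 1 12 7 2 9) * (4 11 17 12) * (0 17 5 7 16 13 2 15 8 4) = (0 6 14 4 11 16 13 2 9 17 12 15 5 1)(7 10 8) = [6, 0, 9, 3, 11, 1, 14, 10, 7, 17, 8, 16, 15, 2, 4, 5, 13, 12]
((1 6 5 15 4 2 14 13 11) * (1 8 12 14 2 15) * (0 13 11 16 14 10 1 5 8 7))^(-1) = (0 7 11 14 16 13)(1 10 12 8 6)(4 15)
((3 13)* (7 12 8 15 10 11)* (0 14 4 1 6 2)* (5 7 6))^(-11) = (0 4 5 12 15 11 2 14 1 7 8 10 6)(3 13)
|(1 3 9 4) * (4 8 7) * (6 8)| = |(1 3 9 6 8 7 4)| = 7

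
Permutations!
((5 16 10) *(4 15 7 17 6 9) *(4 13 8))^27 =((4 15 7 17 6 9 13 8)(5 16 10))^27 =(4 17 13 15 6 8 7 9)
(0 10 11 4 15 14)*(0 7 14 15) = (15)(0 10 11 4)(7 14) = [10, 1, 2, 3, 0, 5, 6, 14, 8, 9, 11, 4, 12, 13, 7, 15]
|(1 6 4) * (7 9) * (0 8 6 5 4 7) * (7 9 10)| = |(0 8 6 9)(1 5 4)(7 10)| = 12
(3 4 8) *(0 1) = [1, 0, 2, 4, 8, 5, 6, 7, 3] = (0 1)(3 4 8)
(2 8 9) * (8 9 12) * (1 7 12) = (1 7 12 8)(2 9) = [0, 7, 9, 3, 4, 5, 6, 12, 1, 2, 10, 11, 8]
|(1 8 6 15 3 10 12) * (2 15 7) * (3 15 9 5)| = 10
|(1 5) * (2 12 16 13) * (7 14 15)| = |(1 5)(2 12 16 13)(7 14 15)| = 12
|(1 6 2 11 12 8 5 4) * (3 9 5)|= 10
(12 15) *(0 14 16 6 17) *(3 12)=(0 14 16 6 17)(3 12 15)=[14, 1, 2, 12, 4, 5, 17, 7, 8, 9, 10, 11, 15, 13, 16, 3, 6, 0]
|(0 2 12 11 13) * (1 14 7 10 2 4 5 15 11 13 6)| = |(0 4 5 15 11 6 1 14 7 10 2 12 13)| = 13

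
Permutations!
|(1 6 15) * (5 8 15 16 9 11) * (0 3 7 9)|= 11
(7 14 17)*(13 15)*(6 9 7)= [0, 1, 2, 3, 4, 5, 9, 14, 8, 7, 10, 11, 12, 15, 17, 13, 16, 6]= (6 9 7 14 17)(13 15)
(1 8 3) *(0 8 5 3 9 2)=(0 8 9 2)(1 5 3)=[8, 5, 0, 1, 4, 3, 6, 7, 9, 2]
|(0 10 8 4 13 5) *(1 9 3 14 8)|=10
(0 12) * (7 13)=(0 12)(7 13)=[12, 1, 2, 3, 4, 5, 6, 13, 8, 9, 10, 11, 0, 7]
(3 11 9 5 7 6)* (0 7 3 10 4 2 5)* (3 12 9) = (0 7 6 10 4 2 5 12 9)(3 11) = [7, 1, 5, 11, 2, 12, 10, 6, 8, 0, 4, 3, 9]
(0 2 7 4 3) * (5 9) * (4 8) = (0 2 7 8 4 3)(5 9) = [2, 1, 7, 0, 3, 9, 6, 8, 4, 5]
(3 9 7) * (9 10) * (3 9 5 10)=(5 10)(7 9)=[0, 1, 2, 3, 4, 10, 6, 9, 8, 7, 5]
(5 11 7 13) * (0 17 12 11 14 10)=(0 17 12 11 7 13 5 14 10)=[17, 1, 2, 3, 4, 14, 6, 13, 8, 9, 0, 7, 11, 5, 10, 15, 16, 12]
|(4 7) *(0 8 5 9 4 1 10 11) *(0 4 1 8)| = |(1 10 11 4 7 8 5 9)| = 8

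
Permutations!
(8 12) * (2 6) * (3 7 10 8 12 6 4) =(12)(2 4 3 7 10 8 6) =[0, 1, 4, 7, 3, 5, 2, 10, 6, 9, 8, 11, 12]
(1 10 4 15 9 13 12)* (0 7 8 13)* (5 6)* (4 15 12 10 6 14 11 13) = (0 7 8 4 12 1 6 5 14 11 13 10 15 9) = [7, 6, 2, 3, 12, 14, 5, 8, 4, 0, 15, 13, 1, 10, 11, 9]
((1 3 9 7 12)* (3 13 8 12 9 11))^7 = (1 12 8 13)(3 11)(7 9)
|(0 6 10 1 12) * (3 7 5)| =15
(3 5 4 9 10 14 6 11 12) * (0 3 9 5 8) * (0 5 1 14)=(0 3 8 5 4 1 14 6 11 12 9 10)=[3, 14, 2, 8, 1, 4, 11, 7, 5, 10, 0, 12, 9, 13, 6]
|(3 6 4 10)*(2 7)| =4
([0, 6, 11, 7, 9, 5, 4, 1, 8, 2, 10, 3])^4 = [0, 2, 1, 4, 3, 5, 11, 9, 8, 7, 10, 6]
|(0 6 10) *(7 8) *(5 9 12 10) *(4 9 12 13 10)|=8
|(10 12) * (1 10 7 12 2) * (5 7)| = 3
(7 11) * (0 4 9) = (0 4 9)(7 11) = [4, 1, 2, 3, 9, 5, 6, 11, 8, 0, 10, 7]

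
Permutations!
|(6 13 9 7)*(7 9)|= 3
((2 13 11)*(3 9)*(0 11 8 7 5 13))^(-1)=((0 11 2)(3 9)(5 13 8 7))^(-1)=(0 2 11)(3 9)(5 7 8 13)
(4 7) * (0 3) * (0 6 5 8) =(0 3 6 5 8)(4 7) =[3, 1, 2, 6, 7, 8, 5, 4, 0]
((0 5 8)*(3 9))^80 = (9)(0 8 5)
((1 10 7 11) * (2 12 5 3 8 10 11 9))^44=(2 8)(3 9)(5 7)(10 12)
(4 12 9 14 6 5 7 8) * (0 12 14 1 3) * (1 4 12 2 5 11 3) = (0 2 5 7 8 12 9 4 14 6 11 3) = [2, 1, 5, 0, 14, 7, 11, 8, 12, 4, 10, 3, 9, 13, 6]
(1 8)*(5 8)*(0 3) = (0 3)(1 5 8) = [3, 5, 2, 0, 4, 8, 6, 7, 1]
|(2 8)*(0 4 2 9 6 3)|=|(0 4 2 8 9 6 3)|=7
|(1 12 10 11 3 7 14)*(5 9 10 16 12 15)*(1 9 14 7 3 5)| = 10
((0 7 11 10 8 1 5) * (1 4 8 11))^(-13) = (0 5 1 7)(4 8)(10 11)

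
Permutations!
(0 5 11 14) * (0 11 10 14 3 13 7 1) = (0 5 10 14 11 3 13 7 1) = [5, 0, 2, 13, 4, 10, 6, 1, 8, 9, 14, 3, 12, 7, 11]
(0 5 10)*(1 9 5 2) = (0 2 1 9 5 10) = [2, 9, 1, 3, 4, 10, 6, 7, 8, 5, 0]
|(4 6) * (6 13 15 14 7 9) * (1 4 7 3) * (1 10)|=|(1 4 13 15 14 3 10)(6 7 9)|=21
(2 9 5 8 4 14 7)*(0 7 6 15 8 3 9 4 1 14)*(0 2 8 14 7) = (1 7 8)(2 4)(3 9 5)(6 15 14) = [0, 7, 4, 9, 2, 3, 15, 8, 1, 5, 10, 11, 12, 13, 6, 14]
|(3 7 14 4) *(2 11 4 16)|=7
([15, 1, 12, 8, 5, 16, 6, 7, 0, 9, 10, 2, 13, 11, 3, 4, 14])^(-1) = [8, 1, 11, 14, 15, 4, 6, 7, 3, 9, 10, 13, 2, 12, 16, 0, 5]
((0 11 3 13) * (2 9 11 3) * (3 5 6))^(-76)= ((0 5 6 3 13)(2 9 11))^(-76)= (0 13 3 6 5)(2 11 9)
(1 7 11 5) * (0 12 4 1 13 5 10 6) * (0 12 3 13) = [3, 7, 2, 13, 1, 0, 12, 11, 8, 9, 6, 10, 4, 5] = (0 3 13 5)(1 7 11 10 6 12 4)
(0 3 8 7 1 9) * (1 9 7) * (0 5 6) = (0 3 8 1 7 9 5 6) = [3, 7, 2, 8, 4, 6, 0, 9, 1, 5]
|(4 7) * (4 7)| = |(7)| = 1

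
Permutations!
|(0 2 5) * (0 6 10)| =5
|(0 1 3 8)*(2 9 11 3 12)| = |(0 1 12 2 9 11 3 8)| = 8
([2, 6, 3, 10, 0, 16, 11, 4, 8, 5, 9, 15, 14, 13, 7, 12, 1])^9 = [11, 2, 15, 12, 6, 4, 3, 1, 8, 7, 14, 10, 5, 13, 16, 9, 0]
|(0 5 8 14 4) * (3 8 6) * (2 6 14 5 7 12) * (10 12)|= 11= |(0 7 10 12 2 6 3 8 5 14 4)|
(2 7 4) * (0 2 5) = (0 2 7 4 5) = [2, 1, 7, 3, 5, 0, 6, 4]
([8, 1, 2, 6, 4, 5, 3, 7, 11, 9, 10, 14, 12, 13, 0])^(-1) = [14, 1, 2, 6, 4, 5, 3, 7, 0, 9, 10, 8, 12, 13, 11]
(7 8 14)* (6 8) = [0, 1, 2, 3, 4, 5, 8, 6, 14, 9, 10, 11, 12, 13, 7] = (6 8 14 7)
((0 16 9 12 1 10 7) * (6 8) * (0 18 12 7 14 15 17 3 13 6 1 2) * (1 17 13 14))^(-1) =(0 2 12 18 7 9 16)(1 10)(3 17 8 6 13 15 14)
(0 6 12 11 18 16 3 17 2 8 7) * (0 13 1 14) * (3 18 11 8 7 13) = [6, 14, 7, 17, 4, 5, 12, 3, 13, 9, 10, 11, 8, 1, 0, 15, 18, 2, 16] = (0 6 12 8 13 1 14)(2 7 3 17)(16 18)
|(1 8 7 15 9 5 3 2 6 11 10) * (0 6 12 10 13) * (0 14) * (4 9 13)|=16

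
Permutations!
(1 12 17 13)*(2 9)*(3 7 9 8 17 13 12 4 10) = (1 4 10 3 7 9 2 8 17 12 13) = [0, 4, 8, 7, 10, 5, 6, 9, 17, 2, 3, 11, 13, 1, 14, 15, 16, 12]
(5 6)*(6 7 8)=(5 7 8 6)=[0, 1, 2, 3, 4, 7, 5, 8, 6]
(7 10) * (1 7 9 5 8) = (1 7 10 9 5 8) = [0, 7, 2, 3, 4, 8, 6, 10, 1, 5, 9]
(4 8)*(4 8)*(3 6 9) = [0, 1, 2, 6, 4, 5, 9, 7, 8, 3] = (3 6 9)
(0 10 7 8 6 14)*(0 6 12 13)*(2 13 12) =(0 10 7 8 2 13)(6 14) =[10, 1, 13, 3, 4, 5, 14, 8, 2, 9, 7, 11, 12, 0, 6]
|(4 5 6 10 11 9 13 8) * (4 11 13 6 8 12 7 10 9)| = 4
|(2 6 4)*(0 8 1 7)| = |(0 8 1 7)(2 6 4)| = 12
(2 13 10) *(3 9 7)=(2 13 10)(3 9 7)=[0, 1, 13, 9, 4, 5, 6, 3, 8, 7, 2, 11, 12, 10]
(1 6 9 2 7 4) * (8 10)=(1 6 9 2 7 4)(8 10)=[0, 6, 7, 3, 1, 5, 9, 4, 10, 2, 8]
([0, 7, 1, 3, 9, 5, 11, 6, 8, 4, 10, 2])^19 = [0, 2, 11, 3, 9, 5, 7, 1, 8, 4, 10, 6]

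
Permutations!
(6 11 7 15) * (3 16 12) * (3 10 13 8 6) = (3 16 12 10 13 8 6 11 7 15) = [0, 1, 2, 16, 4, 5, 11, 15, 6, 9, 13, 7, 10, 8, 14, 3, 12]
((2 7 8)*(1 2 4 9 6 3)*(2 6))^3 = (2 4 7 9 8)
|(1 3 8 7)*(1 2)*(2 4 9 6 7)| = 4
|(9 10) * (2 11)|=2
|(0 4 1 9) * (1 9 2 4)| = 5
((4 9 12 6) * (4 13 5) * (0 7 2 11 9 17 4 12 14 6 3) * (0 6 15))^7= ((0 7 2 11 9 14 15)(3 6 13 5 12)(4 17))^7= (3 13 12 6 5)(4 17)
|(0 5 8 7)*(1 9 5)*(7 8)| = 5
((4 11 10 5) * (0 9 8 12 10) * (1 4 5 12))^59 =((0 9 8 1 4 11)(10 12))^59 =(0 11 4 1 8 9)(10 12)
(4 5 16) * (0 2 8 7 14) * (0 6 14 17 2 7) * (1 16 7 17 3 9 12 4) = [17, 16, 8, 9, 5, 7, 14, 3, 0, 12, 10, 11, 4, 13, 6, 15, 1, 2] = (0 17 2 8)(1 16)(3 9 12 4 5 7)(6 14)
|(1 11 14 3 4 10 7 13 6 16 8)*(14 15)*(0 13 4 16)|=|(0 13 6)(1 11 15 14 3 16 8)(4 10 7)|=21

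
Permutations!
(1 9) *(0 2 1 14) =(0 2 1 9 14) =[2, 9, 1, 3, 4, 5, 6, 7, 8, 14, 10, 11, 12, 13, 0]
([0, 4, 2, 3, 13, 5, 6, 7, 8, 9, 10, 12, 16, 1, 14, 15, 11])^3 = [0, 1, 2, 3, 4, 5, 6, 7, 8, 9, 10, 11, 12, 13, 14, 15, 16]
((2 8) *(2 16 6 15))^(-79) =((2 8 16 6 15))^(-79) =(2 8 16 6 15)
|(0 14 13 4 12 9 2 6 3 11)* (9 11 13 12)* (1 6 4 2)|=28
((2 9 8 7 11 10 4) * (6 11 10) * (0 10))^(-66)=((0 10 4 2 9 8 7)(6 11))^(-66)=(11)(0 9 10 8 4 7 2)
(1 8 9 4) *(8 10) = (1 10 8 9 4) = [0, 10, 2, 3, 1, 5, 6, 7, 9, 4, 8]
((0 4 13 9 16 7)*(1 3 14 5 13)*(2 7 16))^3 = ((16)(0 4 1 3 14 5 13 9 2 7))^3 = (16)(0 3 13 7 1 5 2 4 14 9)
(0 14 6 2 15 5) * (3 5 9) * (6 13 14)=(0 6 2 15 9 3 5)(13 14)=[6, 1, 15, 5, 4, 0, 2, 7, 8, 3, 10, 11, 12, 14, 13, 9]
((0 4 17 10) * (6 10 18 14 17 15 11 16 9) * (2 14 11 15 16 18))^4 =((0 4 16 9 6 10)(2 14 17)(11 18))^4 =(18)(0 6 16)(2 14 17)(4 10 9)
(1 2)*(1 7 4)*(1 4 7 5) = [0, 2, 5, 3, 4, 1, 6, 7] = (7)(1 2 5)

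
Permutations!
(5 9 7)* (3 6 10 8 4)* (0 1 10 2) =[1, 10, 0, 6, 3, 9, 2, 5, 4, 7, 8] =(0 1 10 8 4 3 6 2)(5 9 7)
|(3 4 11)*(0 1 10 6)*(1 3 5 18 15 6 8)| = |(0 3 4 11 5 18 15 6)(1 10 8)| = 24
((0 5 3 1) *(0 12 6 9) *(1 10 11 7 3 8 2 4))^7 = (0 6 1 2 5 9 12 4 8)(3 7 11 10)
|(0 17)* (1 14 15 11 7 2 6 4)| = 8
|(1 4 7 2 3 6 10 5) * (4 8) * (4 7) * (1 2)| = |(1 8 7)(2 3 6 10 5)| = 15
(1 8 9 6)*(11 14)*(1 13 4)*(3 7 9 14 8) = [0, 3, 2, 7, 1, 5, 13, 9, 14, 6, 10, 8, 12, 4, 11] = (1 3 7 9 6 13 4)(8 14 11)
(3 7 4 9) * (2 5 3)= [0, 1, 5, 7, 9, 3, 6, 4, 8, 2]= (2 5 3 7 4 9)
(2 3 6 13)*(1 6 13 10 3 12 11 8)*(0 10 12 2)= (0 10 3 13)(1 6 12 11 8)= [10, 6, 2, 13, 4, 5, 12, 7, 1, 9, 3, 8, 11, 0]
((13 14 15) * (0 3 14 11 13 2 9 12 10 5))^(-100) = (0 5 10 12 9 2 15 14 3)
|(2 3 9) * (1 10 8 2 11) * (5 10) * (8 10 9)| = |(1 5 9 11)(2 3 8)| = 12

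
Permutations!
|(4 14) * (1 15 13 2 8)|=|(1 15 13 2 8)(4 14)|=10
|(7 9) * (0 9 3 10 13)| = |(0 9 7 3 10 13)| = 6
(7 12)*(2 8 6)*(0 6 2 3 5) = (0 6 3 5)(2 8)(7 12) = [6, 1, 8, 5, 4, 0, 3, 12, 2, 9, 10, 11, 7]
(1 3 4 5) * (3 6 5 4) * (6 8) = (1 8 6 5) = [0, 8, 2, 3, 4, 1, 5, 7, 6]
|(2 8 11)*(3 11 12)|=|(2 8 12 3 11)|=5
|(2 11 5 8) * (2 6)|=5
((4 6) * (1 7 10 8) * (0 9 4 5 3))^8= ((0 9 4 6 5 3)(1 7 10 8))^8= (10)(0 4 5)(3 9 6)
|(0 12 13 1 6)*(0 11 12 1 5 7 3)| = 9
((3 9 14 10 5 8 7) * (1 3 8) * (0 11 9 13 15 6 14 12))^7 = (0 12 9 11)(1 5 10 14 6 15 13 3)(7 8)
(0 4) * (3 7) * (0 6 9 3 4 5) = [5, 1, 2, 7, 6, 0, 9, 4, 8, 3] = (0 5)(3 7 4 6 9)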